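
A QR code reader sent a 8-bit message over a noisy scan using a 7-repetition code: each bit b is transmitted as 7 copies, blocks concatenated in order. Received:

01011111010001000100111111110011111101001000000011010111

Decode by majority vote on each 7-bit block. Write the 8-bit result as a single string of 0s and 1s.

Block 1 (0101111): 5 ones → 1
Block 2 (1010001): 3 ones → 0
Block 3 (0001001): 2 ones → 0
Block 4 (1111111): 7 ones → 1
Block 5 (0011111): 5 ones → 1
Block 6 (1010010): 3 ones → 0
Block 7 (0000001): 1 one → 0
Block 8 (1010111): 5 ones → 1

10011001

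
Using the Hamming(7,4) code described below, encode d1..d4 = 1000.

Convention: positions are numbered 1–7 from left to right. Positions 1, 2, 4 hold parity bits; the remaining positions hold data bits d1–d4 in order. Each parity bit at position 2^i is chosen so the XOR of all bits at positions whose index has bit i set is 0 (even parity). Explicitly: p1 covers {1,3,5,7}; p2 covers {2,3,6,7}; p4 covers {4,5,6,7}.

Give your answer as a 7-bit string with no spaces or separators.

Place data at non-parity positions: p1 p2 1 p4 0 0 0
p1 (pos 1,3,5,7): XOR of data positions = 1⊕0⊕0 = 1
p2 (pos 2,3,6,7): XOR of data positions = 1⊕0⊕0 = 1
p4 (pos 4,5,6,7): XOR of data positions = 0⊕0⊕0 = 0
Codeword: 1110000

1110000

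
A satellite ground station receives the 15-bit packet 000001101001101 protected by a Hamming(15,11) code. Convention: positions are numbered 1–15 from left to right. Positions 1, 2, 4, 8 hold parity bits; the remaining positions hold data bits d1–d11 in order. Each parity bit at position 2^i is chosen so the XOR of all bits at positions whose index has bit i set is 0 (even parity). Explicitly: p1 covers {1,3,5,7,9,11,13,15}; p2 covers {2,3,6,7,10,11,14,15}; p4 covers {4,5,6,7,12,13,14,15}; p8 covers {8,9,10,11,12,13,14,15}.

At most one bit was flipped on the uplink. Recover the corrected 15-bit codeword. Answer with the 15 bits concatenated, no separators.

s1 (pos 1,3,5,7,9,11,13,15): 0⊕0⊕0⊕1⊕1⊕0⊕1⊕1 = 0
s2 (pos 2,3,6,7,10,11,14,15): 0⊕0⊕1⊕1⊕0⊕0⊕0⊕1 = 1
s4 (pos 4,5,6,7,12,13,14,15): 0⊕0⊕1⊕1⊕1⊕1⊕0⊕1 = 1
s8 (pos 8,9,10,11,12,13,14,15): 0⊕1⊕0⊕0⊕1⊕1⊕0⊕1 = 0
Syndrome s8…s1 = 0110 → error at position 6.
Flip position 6: 000001101001101 → 000000101001101

000000101001101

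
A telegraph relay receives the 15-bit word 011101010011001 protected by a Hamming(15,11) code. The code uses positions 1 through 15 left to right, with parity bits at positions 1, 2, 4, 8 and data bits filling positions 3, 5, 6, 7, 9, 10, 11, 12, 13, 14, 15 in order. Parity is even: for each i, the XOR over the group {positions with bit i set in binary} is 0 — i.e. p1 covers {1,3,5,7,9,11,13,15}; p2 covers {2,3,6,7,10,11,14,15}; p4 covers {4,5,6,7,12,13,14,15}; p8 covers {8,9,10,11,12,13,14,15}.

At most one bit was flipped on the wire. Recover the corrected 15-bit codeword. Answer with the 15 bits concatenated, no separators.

010101010011001

s1 (pos 1,3,5,7,9,11,13,15): 0⊕1⊕0⊕0⊕0⊕1⊕0⊕1 = 1
s2 (pos 2,3,6,7,10,11,14,15): 1⊕1⊕1⊕0⊕0⊕1⊕0⊕1 = 1
s4 (pos 4,5,6,7,12,13,14,15): 1⊕0⊕1⊕0⊕1⊕0⊕0⊕1 = 0
s8 (pos 8,9,10,11,12,13,14,15): 1⊕0⊕0⊕1⊕1⊕0⊕0⊕1 = 0
Syndrome s8…s1 = 0011 → error at position 3.
Flip position 3: 011101010011001 → 010101010011001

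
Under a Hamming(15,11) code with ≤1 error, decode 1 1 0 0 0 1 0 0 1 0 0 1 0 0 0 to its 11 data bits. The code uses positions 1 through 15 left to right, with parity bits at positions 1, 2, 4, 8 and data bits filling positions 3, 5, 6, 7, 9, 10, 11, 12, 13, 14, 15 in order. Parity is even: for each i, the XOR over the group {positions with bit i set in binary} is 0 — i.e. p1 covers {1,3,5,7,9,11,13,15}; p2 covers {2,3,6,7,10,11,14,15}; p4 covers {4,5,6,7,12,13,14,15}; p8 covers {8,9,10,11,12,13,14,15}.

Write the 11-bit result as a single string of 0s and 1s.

s1 (pos 1,3,5,7,9,11,13,15): 1⊕0⊕0⊕0⊕1⊕0⊕0⊕0 = 0
s2 (pos 2,3,6,7,10,11,14,15): 1⊕0⊕1⊕0⊕0⊕0⊕0⊕0 = 0
s4 (pos 4,5,6,7,12,13,14,15): 0⊕0⊕1⊕0⊕1⊕0⊕0⊕0 = 0
s8 (pos 8,9,10,11,12,13,14,15): 0⊕1⊕0⊕0⊕1⊕0⊕0⊕0 = 0
Syndrome s8…s1 = 0000 → no error.
Read data bits from positions 3,5,6,7,9,10,11,12,13,14,15: 00101001000

00101001000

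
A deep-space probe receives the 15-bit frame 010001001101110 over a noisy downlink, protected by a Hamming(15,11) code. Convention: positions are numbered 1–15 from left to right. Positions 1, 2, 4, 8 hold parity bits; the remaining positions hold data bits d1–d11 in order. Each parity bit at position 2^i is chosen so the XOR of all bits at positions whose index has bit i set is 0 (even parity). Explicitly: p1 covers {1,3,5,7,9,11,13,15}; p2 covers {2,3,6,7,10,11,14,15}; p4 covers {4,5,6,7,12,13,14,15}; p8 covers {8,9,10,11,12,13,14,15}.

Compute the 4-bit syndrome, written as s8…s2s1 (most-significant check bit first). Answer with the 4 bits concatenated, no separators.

1000

s1 (pos 1,3,5,7,9,11,13,15): 0⊕0⊕0⊕0⊕1⊕0⊕1⊕0 = 0
s2 (pos 2,3,6,7,10,11,14,15): 1⊕0⊕1⊕0⊕1⊕0⊕1⊕0 = 0
s4 (pos 4,5,6,7,12,13,14,15): 0⊕0⊕1⊕0⊕1⊕1⊕1⊕0 = 0
s8 (pos 8,9,10,11,12,13,14,15): 0⊕1⊕1⊕0⊕1⊕1⊕1⊕0 = 1
Syndrome s8…s1 = 1000 → error at position 8.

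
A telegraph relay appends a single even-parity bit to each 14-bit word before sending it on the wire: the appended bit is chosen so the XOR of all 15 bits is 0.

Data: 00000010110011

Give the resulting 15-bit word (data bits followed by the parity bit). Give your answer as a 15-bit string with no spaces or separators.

000000101100111

XOR of the 14 data bits: 0⊕0⊕0⊕0⊕0⊕0⊕1⊕0⊕1⊕1⊕0⊕0⊕1⊕1 = 1
Parity bit = 1 (so all 15 bits XOR to 0).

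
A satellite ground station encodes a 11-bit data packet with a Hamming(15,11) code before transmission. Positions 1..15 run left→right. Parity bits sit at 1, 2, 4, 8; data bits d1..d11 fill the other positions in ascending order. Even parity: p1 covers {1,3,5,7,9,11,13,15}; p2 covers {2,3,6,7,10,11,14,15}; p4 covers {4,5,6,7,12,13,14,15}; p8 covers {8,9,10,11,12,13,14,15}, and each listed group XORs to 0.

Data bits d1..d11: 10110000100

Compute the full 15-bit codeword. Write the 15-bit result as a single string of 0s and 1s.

Place data at non-parity positions: p1 p2 1 p4 0 1 1 p8 0 0 0 0 1 0 0
p1 (pos 1,3,5,7,9,11,13,15): XOR of data positions = 1⊕0⊕1⊕0⊕0⊕1⊕0 = 1
p2 (pos 2,3,6,7,10,11,14,15): XOR of data positions = 1⊕1⊕1⊕0⊕0⊕0⊕0 = 1
p4 (pos 4,5,6,7,12,13,14,15): XOR of data positions = 0⊕1⊕1⊕0⊕1⊕0⊕0 = 1
p8 (pos 8,9,10,11,12,13,14,15): XOR of data positions = 0⊕0⊕0⊕0⊕1⊕0⊕0 = 1
Codeword: 111101110000100

111101110000100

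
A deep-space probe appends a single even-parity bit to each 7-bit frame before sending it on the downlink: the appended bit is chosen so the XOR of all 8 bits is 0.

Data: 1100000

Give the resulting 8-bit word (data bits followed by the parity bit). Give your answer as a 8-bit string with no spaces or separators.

11000000

XOR of the 7 data bits: 1⊕1⊕0⊕0⊕0⊕0⊕0 = 0
Parity bit = 0 (so all 8 bits XOR to 0).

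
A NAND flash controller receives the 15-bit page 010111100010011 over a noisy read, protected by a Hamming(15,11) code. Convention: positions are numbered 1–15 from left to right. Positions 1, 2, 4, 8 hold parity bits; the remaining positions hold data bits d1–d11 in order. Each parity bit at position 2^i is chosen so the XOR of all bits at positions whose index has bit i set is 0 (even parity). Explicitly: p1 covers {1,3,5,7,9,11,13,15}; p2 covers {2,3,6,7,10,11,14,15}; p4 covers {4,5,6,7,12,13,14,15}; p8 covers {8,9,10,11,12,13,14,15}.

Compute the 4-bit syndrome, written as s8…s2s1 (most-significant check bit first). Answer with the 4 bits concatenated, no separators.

s1 (pos 1,3,5,7,9,11,13,15): 0⊕0⊕1⊕1⊕0⊕1⊕0⊕1 = 0
s2 (pos 2,3,6,7,10,11,14,15): 1⊕0⊕1⊕1⊕0⊕1⊕1⊕1 = 0
s4 (pos 4,5,6,7,12,13,14,15): 1⊕1⊕1⊕1⊕0⊕0⊕1⊕1 = 0
s8 (pos 8,9,10,11,12,13,14,15): 0⊕0⊕0⊕1⊕0⊕0⊕1⊕1 = 1
Syndrome s8…s1 = 1000 → error at position 8.

1000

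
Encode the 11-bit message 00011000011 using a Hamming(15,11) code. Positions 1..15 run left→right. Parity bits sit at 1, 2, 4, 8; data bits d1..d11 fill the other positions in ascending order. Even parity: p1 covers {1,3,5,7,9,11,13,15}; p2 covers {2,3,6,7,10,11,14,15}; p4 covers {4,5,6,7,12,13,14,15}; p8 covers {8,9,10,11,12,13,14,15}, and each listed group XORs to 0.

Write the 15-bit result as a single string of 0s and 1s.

Place data at non-parity positions: p1 p2 0 p4 0 0 1 p8 1 0 0 0 0 1 1
p1 (pos 1,3,5,7,9,11,13,15): XOR of data positions = 0⊕0⊕1⊕1⊕0⊕0⊕1 = 1
p2 (pos 2,3,6,7,10,11,14,15): XOR of data positions = 0⊕0⊕1⊕0⊕0⊕1⊕1 = 1
p4 (pos 4,5,6,7,12,13,14,15): XOR of data positions = 0⊕0⊕1⊕0⊕0⊕1⊕1 = 1
p8 (pos 8,9,10,11,12,13,14,15): XOR of data positions = 1⊕0⊕0⊕0⊕0⊕1⊕1 = 1
Codeword: 110100111000011

110100111000011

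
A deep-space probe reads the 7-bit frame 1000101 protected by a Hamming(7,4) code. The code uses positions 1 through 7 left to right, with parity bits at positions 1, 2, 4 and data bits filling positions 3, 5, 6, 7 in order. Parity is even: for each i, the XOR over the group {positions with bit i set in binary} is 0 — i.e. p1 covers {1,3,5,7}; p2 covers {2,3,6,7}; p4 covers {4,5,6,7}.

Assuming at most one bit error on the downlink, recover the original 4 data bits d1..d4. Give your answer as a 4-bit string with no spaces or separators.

1101

s1 (pos 1,3,5,7): 1⊕0⊕1⊕1 = 1
s2 (pos 2,3,6,7): 0⊕0⊕0⊕1 = 1
s4 (pos 4,5,6,7): 0⊕1⊕0⊕1 = 0
Syndrome s4…s1 = 011 → error at position 3.
Flip position 3: 1000101 → 1010101
Read data bits from positions 3,5,6,7: 1101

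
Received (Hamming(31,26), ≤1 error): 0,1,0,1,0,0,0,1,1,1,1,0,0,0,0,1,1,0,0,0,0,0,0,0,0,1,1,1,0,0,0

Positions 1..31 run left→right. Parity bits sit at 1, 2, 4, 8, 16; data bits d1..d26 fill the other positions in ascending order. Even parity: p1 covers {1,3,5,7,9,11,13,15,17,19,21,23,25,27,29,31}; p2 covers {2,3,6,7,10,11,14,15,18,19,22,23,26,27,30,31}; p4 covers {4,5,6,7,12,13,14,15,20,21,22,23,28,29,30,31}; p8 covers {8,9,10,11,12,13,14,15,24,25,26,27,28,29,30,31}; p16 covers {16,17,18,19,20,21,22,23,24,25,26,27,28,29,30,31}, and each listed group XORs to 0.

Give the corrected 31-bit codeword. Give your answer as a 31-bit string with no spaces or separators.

s1 (pos 1,3,5,7,9,11,13,15,17,19,21,23,25,27,29,31): 0⊕0⊕0⊕0⊕1⊕1⊕0⊕0⊕1⊕0⊕0⊕0⊕0⊕1⊕0⊕0 = 0
s2 (pos 2,3,6,7,10,11,14,15,18,19,22,23,26,27,30,31): 1⊕0⊕0⊕0⊕1⊕1⊕0⊕0⊕0⊕0⊕0⊕0⊕1⊕1⊕0⊕0 = 1
s4 (pos 4,5,6,7,12,13,14,15,20,21,22,23,28,29,30,31): 1⊕0⊕0⊕0⊕0⊕0⊕0⊕0⊕0⊕0⊕0⊕0⊕1⊕0⊕0⊕0 = 0
s8 (pos 8,9,10,11,12,13,14,15,24,25,26,27,28,29,30,31): 1⊕1⊕1⊕1⊕0⊕0⊕0⊕0⊕0⊕0⊕1⊕1⊕1⊕0⊕0⊕0 = 1
s16 (pos 16,17,18,19,20,21,22,23,24,25,26,27,28,29,30,31): 1⊕1⊕0⊕0⊕0⊕0⊕0⊕0⊕0⊕0⊕1⊕1⊕1⊕0⊕0⊕0 = 1
Syndrome s16…s1 = 11010 → error at position 26.
Flip position 26: 0101000111100001100000000111000 → 0101000111100001100000000011000

0101000111100001100000000011000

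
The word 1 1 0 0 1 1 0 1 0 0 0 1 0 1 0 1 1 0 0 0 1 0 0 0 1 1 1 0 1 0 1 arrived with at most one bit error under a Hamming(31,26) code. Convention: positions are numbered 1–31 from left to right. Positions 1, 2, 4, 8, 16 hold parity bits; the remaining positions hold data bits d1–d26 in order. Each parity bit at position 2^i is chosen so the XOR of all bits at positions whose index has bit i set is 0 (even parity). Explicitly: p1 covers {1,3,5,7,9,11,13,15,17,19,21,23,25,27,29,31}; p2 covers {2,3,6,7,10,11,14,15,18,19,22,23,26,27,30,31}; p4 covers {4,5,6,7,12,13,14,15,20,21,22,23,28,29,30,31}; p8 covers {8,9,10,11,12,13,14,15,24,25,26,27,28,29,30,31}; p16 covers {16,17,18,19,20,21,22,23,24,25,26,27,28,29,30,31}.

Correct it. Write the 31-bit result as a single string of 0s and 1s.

1101110100010101100010001110101

s1 (pos 1,3,5,7,9,11,13,15,17,19,21,23,25,27,29,31): 1⊕0⊕1⊕0⊕0⊕0⊕0⊕0⊕1⊕0⊕1⊕0⊕1⊕1⊕1⊕1 = 0
s2 (pos 2,3,6,7,10,11,14,15,18,19,22,23,26,27,30,31): 1⊕0⊕1⊕0⊕0⊕0⊕1⊕0⊕0⊕0⊕0⊕0⊕1⊕1⊕0⊕1 = 0
s4 (pos 4,5,6,7,12,13,14,15,20,21,22,23,28,29,30,31): 0⊕1⊕1⊕0⊕1⊕0⊕1⊕0⊕0⊕1⊕0⊕0⊕0⊕1⊕0⊕1 = 1
s8 (pos 8,9,10,11,12,13,14,15,24,25,26,27,28,29,30,31): 1⊕0⊕0⊕0⊕1⊕0⊕1⊕0⊕0⊕1⊕1⊕1⊕0⊕1⊕0⊕1 = 0
s16 (pos 16,17,18,19,20,21,22,23,24,25,26,27,28,29,30,31): 1⊕1⊕0⊕0⊕0⊕1⊕0⊕0⊕0⊕1⊕1⊕1⊕0⊕1⊕0⊕1 = 0
Syndrome s16…s1 = 00100 → error at position 4.
Flip position 4: 1100110100010101100010001110101 → 1101110100010101100010001110101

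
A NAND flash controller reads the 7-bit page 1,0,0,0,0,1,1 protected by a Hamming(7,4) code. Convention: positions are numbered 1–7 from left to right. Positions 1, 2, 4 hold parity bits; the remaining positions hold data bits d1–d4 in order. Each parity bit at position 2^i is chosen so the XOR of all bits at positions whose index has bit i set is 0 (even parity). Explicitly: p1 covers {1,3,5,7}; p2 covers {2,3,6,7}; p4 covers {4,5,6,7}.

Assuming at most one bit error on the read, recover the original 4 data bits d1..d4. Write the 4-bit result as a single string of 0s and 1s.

s1 (pos 1,3,5,7): 1⊕0⊕0⊕1 = 0
s2 (pos 2,3,6,7): 0⊕0⊕1⊕1 = 0
s4 (pos 4,5,6,7): 0⊕0⊕1⊕1 = 0
Syndrome s4…s1 = 000 → no error.
Read data bits from positions 3,5,6,7: 0011

0011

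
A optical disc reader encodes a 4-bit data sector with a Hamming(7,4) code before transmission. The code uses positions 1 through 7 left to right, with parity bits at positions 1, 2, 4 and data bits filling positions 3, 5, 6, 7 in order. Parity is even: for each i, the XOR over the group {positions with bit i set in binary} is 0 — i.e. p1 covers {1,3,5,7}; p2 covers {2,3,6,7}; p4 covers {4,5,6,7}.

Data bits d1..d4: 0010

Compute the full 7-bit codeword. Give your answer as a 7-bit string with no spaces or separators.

0101010

Place data at non-parity positions: p1 p2 0 p4 0 1 0
p1 (pos 1,3,5,7): XOR of data positions = 0⊕0⊕0 = 0
p2 (pos 2,3,6,7): XOR of data positions = 0⊕1⊕0 = 1
p4 (pos 4,5,6,7): XOR of data positions = 0⊕1⊕0 = 1
Codeword: 0101010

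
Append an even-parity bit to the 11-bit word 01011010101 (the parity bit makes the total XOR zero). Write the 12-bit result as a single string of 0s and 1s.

XOR of the 11 data bits: 0⊕1⊕0⊕1⊕1⊕0⊕1⊕0⊕1⊕0⊕1 = 0
Parity bit = 0 (so all 12 bits XOR to 0).

010110101010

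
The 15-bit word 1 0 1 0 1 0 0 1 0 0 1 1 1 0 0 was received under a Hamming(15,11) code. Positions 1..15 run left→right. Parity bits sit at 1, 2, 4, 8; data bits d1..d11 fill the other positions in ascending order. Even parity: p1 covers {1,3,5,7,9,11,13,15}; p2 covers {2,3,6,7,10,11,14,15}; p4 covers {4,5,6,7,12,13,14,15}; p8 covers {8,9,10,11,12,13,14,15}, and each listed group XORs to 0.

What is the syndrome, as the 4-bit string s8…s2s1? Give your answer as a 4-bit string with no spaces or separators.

0101

s1 (pos 1,3,5,7,9,11,13,15): 1⊕1⊕1⊕0⊕0⊕1⊕1⊕0 = 1
s2 (pos 2,3,6,7,10,11,14,15): 0⊕1⊕0⊕0⊕0⊕1⊕0⊕0 = 0
s4 (pos 4,5,6,7,12,13,14,15): 0⊕1⊕0⊕0⊕1⊕1⊕0⊕0 = 1
s8 (pos 8,9,10,11,12,13,14,15): 1⊕0⊕0⊕1⊕1⊕1⊕0⊕0 = 0
Syndrome s8…s1 = 0101 → error at position 5.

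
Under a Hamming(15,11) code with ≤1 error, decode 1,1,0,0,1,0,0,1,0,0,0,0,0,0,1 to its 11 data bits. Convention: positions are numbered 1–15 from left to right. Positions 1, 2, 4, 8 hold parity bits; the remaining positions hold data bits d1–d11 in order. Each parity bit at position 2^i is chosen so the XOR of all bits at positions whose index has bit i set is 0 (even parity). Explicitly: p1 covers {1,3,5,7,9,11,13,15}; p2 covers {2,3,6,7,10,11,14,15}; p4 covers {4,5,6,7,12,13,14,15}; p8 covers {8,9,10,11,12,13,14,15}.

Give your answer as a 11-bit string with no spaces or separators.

01000000001

s1 (pos 1,3,5,7,9,11,13,15): 1⊕0⊕1⊕0⊕0⊕0⊕0⊕1 = 1
s2 (pos 2,3,6,7,10,11,14,15): 1⊕0⊕0⊕0⊕0⊕0⊕0⊕1 = 0
s4 (pos 4,5,6,7,12,13,14,15): 0⊕1⊕0⊕0⊕0⊕0⊕0⊕1 = 0
s8 (pos 8,9,10,11,12,13,14,15): 1⊕0⊕0⊕0⊕0⊕0⊕0⊕1 = 0
Syndrome s8…s1 = 0001 → error at position 1.
Flip position 1: 110010010000001 → 010010010000001
Read data bits from positions 3,5,6,7,9,10,11,12,13,14,15: 01000000001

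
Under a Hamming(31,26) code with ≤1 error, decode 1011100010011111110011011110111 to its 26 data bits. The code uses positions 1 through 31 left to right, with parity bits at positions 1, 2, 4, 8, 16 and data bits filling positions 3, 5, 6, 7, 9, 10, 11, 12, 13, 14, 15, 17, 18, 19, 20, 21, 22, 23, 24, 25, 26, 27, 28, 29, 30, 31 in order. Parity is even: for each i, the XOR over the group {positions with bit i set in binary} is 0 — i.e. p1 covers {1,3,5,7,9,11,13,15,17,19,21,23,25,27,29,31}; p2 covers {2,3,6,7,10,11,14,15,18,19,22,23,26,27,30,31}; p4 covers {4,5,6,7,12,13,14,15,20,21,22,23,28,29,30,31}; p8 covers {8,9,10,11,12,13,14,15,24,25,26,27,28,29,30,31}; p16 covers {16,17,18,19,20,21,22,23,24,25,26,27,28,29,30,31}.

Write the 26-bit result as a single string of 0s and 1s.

s1 (pos 1,3,5,7,9,11,13,15,17,19,21,23,25,27,29,31): 1⊕1⊕1⊕0⊕1⊕0⊕1⊕1⊕1⊕0⊕1⊕0⊕1⊕1⊕1⊕1 = 0
s2 (pos 2,3,6,7,10,11,14,15,18,19,22,23,26,27,30,31): 0⊕1⊕0⊕0⊕0⊕0⊕1⊕1⊕1⊕0⊕1⊕0⊕1⊕1⊕1⊕1 = 1
s4 (pos 4,5,6,7,12,13,14,15,20,21,22,23,28,29,30,31): 1⊕1⊕0⊕0⊕1⊕1⊕1⊕1⊕0⊕1⊕1⊕0⊕0⊕1⊕1⊕1 = 1
s8 (pos 8,9,10,11,12,13,14,15,24,25,26,27,28,29,30,31): 0⊕1⊕0⊕0⊕1⊕1⊕1⊕1⊕1⊕1⊕1⊕1⊕0⊕1⊕1⊕1 = 0
s16 (pos 16,17,18,19,20,21,22,23,24,25,26,27,28,29,30,31): 1⊕1⊕1⊕0⊕0⊕1⊕1⊕0⊕1⊕1⊕1⊕1⊕0⊕1⊕1⊕1 = 0
Syndrome s16…s1 = 00110 → error at position 6.
Flip position 6: 1011100010011111110011011110111 → 1011110010011111110011011110111
Read data bits from positions 3,5,6,7,9,10,11,12,13,14,15,17,18,19,20,21,22,23,24,25,26,27,28,29,30,31: 11101001111110011011110111

11101001111110011011110111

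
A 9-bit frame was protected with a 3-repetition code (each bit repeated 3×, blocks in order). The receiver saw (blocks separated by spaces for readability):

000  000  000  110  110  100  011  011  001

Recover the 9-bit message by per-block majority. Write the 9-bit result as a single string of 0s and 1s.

Block 1 (000): 0 ones → 0
Block 2 (000): 0 ones → 0
Block 3 (000): 0 ones → 0
Block 4 (110): 2 ones → 1
Block 5 (110): 2 ones → 1
Block 6 (100): 1 one → 0
Block 7 (011): 2 ones → 1
Block 8 (011): 2 ones → 1
Block 9 (001): 1 one → 0

000110110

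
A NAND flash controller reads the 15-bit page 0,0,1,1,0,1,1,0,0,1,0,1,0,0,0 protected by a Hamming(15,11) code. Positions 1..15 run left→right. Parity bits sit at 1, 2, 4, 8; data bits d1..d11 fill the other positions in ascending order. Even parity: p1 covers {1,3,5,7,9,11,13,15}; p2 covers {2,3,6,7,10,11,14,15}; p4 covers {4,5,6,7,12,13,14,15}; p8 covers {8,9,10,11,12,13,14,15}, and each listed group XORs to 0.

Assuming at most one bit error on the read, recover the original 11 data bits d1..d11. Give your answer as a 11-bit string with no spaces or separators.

10110101000

s1 (pos 1,3,5,7,9,11,13,15): 0⊕1⊕0⊕1⊕0⊕0⊕0⊕0 = 0
s2 (pos 2,3,6,7,10,11,14,15): 0⊕1⊕1⊕1⊕1⊕0⊕0⊕0 = 0
s4 (pos 4,5,6,7,12,13,14,15): 1⊕0⊕1⊕1⊕1⊕0⊕0⊕0 = 0
s8 (pos 8,9,10,11,12,13,14,15): 0⊕0⊕1⊕0⊕1⊕0⊕0⊕0 = 0
Syndrome s8…s1 = 0000 → no error.
Read data bits from positions 3,5,6,7,9,10,11,12,13,14,15: 10110101000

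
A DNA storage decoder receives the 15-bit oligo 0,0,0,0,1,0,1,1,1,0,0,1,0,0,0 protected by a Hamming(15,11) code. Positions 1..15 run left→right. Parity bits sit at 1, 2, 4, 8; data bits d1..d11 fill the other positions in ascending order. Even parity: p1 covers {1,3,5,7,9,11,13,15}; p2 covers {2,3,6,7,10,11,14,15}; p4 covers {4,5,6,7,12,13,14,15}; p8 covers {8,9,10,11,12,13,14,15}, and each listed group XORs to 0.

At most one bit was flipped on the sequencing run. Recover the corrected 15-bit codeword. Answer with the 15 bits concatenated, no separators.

000010111001001

s1 (pos 1,3,5,7,9,11,13,15): 0⊕0⊕1⊕1⊕1⊕0⊕0⊕0 = 1
s2 (pos 2,3,6,7,10,11,14,15): 0⊕0⊕0⊕1⊕0⊕0⊕0⊕0 = 1
s4 (pos 4,5,6,7,12,13,14,15): 0⊕1⊕0⊕1⊕1⊕0⊕0⊕0 = 1
s8 (pos 8,9,10,11,12,13,14,15): 1⊕1⊕0⊕0⊕1⊕0⊕0⊕0 = 1
Syndrome s8…s1 = 1111 → error at position 15.
Flip position 15: 000010111001000 → 000010111001001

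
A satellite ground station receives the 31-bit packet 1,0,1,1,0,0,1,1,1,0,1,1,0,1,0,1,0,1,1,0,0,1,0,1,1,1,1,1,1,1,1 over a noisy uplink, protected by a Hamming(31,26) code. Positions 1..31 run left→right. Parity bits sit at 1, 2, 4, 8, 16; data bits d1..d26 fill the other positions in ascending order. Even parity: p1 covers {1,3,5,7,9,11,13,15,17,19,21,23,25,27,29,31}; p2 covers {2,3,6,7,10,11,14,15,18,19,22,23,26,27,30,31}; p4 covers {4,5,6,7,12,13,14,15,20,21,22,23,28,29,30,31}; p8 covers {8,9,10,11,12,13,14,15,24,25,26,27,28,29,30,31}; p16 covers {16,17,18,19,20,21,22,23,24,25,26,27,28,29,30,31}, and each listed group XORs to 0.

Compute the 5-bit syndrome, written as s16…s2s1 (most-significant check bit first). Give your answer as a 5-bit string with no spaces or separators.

s1 (pos 1,3,5,7,9,11,13,15,17,19,21,23,25,27,29,31): 1⊕1⊕0⊕1⊕1⊕1⊕0⊕0⊕0⊕1⊕0⊕0⊕1⊕1⊕1⊕1 = 0
s2 (pos 2,3,6,7,10,11,14,15,18,19,22,23,26,27,30,31): 0⊕1⊕0⊕1⊕0⊕1⊕1⊕0⊕1⊕1⊕1⊕0⊕1⊕1⊕1⊕1 = 1
s4 (pos 4,5,6,7,12,13,14,15,20,21,22,23,28,29,30,31): 1⊕0⊕0⊕1⊕1⊕0⊕1⊕0⊕0⊕0⊕1⊕0⊕1⊕1⊕1⊕1 = 1
s8 (pos 8,9,10,11,12,13,14,15,24,25,26,27,28,29,30,31): 1⊕1⊕0⊕1⊕1⊕0⊕1⊕0⊕1⊕1⊕1⊕1⊕1⊕1⊕1⊕1 = 1
s16 (pos 16,17,18,19,20,21,22,23,24,25,26,27,28,29,30,31): 1⊕0⊕1⊕1⊕0⊕0⊕1⊕0⊕1⊕1⊕1⊕1⊕1⊕1⊕1⊕1 = 0
Syndrome s16…s1 = 01110 → error at position 14.

01110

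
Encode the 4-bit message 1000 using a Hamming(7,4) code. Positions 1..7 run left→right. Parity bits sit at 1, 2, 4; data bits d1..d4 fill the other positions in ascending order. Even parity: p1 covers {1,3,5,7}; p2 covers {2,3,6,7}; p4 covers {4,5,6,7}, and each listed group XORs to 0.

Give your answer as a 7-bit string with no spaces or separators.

Place data at non-parity positions: p1 p2 1 p4 0 0 0
p1 (pos 1,3,5,7): XOR of data positions = 1⊕0⊕0 = 1
p2 (pos 2,3,6,7): XOR of data positions = 1⊕0⊕0 = 1
p4 (pos 4,5,6,7): XOR of data positions = 0⊕0⊕0 = 0
Codeword: 1110000

1110000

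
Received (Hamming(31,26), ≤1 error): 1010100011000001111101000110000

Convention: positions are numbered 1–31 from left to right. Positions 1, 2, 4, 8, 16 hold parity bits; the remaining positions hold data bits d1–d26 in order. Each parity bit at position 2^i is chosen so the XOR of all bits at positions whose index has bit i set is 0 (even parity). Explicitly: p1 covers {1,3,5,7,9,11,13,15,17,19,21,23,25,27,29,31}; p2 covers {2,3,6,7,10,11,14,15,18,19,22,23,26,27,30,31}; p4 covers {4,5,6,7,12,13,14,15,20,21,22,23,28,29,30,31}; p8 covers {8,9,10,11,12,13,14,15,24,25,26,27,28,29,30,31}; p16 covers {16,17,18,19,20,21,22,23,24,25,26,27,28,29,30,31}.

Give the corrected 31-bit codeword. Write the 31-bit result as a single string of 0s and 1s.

s1 (pos 1,3,5,7,9,11,13,15,17,19,21,23,25,27,29,31): 1⊕1⊕1⊕0⊕1⊕0⊕0⊕0⊕1⊕1⊕0⊕0⊕0⊕1⊕0⊕0 = 1
s2 (pos 2,3,6,7,10,11,14,15,18,19,22,23,26,27,30,31): 0⊕1⊕0⊕0⊕1⊕0⊕0⊕0⊕1⊕1⊕1⊕0⊕1⊕1⊕0⊕0 = 1
s4 (pos 4,5,6,7,12,13,14,15,20,21,22,23,28,29,30,31): 0⊕1⊕0⊕0⊕0⊕0⊕0⊕0⊕1⊕0⊕1⊕0⊕0⊕0⊕0⊕0 = 1
s8 (pos 8,9,10,11,12,13,14,15,24,25,26,27,28,29,30,31): 0⊕1⊕1⊕0⊕0⊕0⊕0⊕0⊕0⊕0⊕1⊕1⊕0⊕0⊕0⊕0 = 0
s16 (pos 16,17,18,19,20,21,22,23,24,25,26,27,28,29,30,31): 1⊕1⊕1⊕1⊕1⊕0⊕1⊕0⊕0⊕0⊕1⊕1⊕0⊕0⊕0⊕0 = 0
Syndrome s16…s1 = 00111 → error at position 7.
Flip position 7: 1010100011000001111101000110000 → 1010101011000001111101000110000

1010101011000001111101000110000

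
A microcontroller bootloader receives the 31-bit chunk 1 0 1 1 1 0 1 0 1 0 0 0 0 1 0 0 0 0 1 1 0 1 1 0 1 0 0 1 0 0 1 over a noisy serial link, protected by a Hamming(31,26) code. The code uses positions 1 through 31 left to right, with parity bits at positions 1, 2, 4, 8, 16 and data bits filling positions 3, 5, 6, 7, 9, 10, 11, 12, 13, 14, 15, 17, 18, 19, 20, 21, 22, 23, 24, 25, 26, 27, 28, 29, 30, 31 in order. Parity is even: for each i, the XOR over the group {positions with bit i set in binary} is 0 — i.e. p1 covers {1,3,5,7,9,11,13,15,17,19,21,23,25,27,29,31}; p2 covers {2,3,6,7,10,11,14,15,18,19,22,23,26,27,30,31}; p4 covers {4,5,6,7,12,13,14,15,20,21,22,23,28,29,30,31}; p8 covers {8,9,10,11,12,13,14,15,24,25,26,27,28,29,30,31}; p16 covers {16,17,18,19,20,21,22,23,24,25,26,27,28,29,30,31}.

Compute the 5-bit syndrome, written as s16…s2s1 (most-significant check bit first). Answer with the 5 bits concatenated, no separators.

s1 (pos 1,3,5,7,9,11,13,15,17,19,21,23,25,27,29,31): 1⊕1⊕1⊕1⊕1⊕0⊕0⊕0⊕0⊕1⊕0⊕1⊕1⊕0⊕0⊕1 = 1
s2 (pos 2,3,6,7,10,11,14,15,18,19,22,23,26,27,30,31): 0⊕1⊕0⊕1⊕0⊕0⊕1⊕0⊕0⊕1⊕1⊕1⊕0⊕0⊕0⊕1 = 1
s4 (pos 4,5,6,7,12,13,14,15,20,21,22,23,28,29,30,31): 1⊕1⊕0⊕1⊕0⊕0⊕1⊕0⊕1⊕0⊕1⊕1⊕1⊕0⊕0⊕1 = 1
s8 (pos 8,9,10,11,12,13,14,15,24,25,26,27,28,29,30,31): 0⊕1⊕0⊕0⊕0⊕0⊕1⊕0⊕0⊕1⊕0⊕0⊕1⊕0⊕0⊕1 = 1
s16 (pos 16,17,18,19,20,21,22,23,24,25,26,27,28,29,30,31): 0⊕0⊕0⊕1⊕1⊕0⊕1⊕1⊕0⊕1⊕0⊕0⊕1⊕0⊕0⊕1 = 1
Syndrome s16…s1 = 11111 → error at position 31.

11111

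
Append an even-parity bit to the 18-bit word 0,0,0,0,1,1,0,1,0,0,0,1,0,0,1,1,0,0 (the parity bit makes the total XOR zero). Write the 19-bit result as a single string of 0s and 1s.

XOR of the 18 data bits: 0⊕0⊕0⊕0⊕1⊕1⊕0⊕1⊕0⊕0⊕0⊕1⊕0⊕0⊕1⊕1⊕0⊕0 = 0
Parity bit = 0 (so all 19 bits XOR to 0).

0000110100010011000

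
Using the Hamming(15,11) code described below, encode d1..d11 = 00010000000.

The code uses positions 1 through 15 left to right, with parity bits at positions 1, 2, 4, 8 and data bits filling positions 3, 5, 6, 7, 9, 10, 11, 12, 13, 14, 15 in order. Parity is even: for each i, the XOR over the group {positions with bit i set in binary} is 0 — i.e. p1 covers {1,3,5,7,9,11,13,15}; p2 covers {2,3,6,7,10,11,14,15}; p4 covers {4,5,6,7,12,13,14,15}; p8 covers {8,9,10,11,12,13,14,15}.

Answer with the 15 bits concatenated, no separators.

Place data at non-parity positions: p1 p2 0 p4 0 0 1 p8 0 0 0 0 0 0 0
p1 (pos 1,3,5,7,9,11,13,15): XOR of data positions = 0⊕0⊕1⊕0⊕0⊕0⊕0 = 1
p2 (pos 2,3,6,7,10,11,14,15): XOR of data positions = 0⊕0⊕1⊕0⊕0⊕0⊕0 = 1
p4 (pos 4,5,6,7,12,13,14,15): XOR of data positions = 0⊕0⊕1⊕0⊕0⊕0⊕0 = 1
p8 (pos 8,9,10,11,12,13,14,15): XOR of data positions = 0⊕0⊕0⊕0⊕0⊕0⊕0 = 0
Codeword: 110100100000000

110100100000000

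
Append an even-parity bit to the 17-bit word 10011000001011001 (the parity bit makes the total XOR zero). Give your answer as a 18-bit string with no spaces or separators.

100110000010110011

XOR of the 17 data bits: 1⊕0⊕0⊕1⊕1⊕0⊕0⊕0⊕0⊕0⊕1⊕0⊕1⊕1⊕0⊕0⊕1 = 1
Parity bit = 1 (so all 18 bits XOR to 0).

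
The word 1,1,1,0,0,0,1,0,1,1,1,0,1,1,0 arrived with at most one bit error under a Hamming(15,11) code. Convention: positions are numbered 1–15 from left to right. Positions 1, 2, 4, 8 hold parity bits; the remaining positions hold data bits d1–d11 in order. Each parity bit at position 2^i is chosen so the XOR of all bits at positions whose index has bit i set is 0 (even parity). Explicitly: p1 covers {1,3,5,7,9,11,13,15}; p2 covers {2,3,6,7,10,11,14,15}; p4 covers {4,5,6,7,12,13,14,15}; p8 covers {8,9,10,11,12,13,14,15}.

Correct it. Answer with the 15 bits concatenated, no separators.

111000101111110

s1 (pos 1,3,5,7,9,11,13,15): 1⊕1⊕0⊕1⊕1⊕1⊕1⊕0 = 0
s2 (pos 2,3,6,7,10,11,14,15): 1⊕1⊕0⊕1⊕1⊕1⊕1⊕0 = 0
s4 (pos 4,5,6,7,12,13,14,15): 0⊕0⊕0⊕1⊕0⊕1⊕1⊕0 = 1
s8 (pos 8,9,10,11,12,13,14,15): 0⊕1⊕1⊕1⊕0⊕1⊕1⊕0 = 1
Syndrome s8…s1 = 1100 → error at position 12.
Flip position 12: 111000101110110 → 111000101111110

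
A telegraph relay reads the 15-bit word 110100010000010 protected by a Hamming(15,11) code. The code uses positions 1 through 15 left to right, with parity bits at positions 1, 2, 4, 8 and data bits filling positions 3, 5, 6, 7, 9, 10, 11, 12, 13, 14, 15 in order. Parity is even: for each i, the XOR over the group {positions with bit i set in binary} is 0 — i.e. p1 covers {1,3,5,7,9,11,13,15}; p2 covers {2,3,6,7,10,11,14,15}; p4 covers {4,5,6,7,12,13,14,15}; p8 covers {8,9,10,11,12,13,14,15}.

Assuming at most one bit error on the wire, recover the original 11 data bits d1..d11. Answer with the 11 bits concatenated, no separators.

s1 (pos 1,3,5,7,9,11,13,15): 1⊕0⊕0⊕0⊕0⊕0⊕0⊕0 = 1
s2 (pos 2,3,6,7,10,11,14,15): 1⊕0⊕0⊕0⊕0⊕0⊕1⊕0 = 0
s4 (pos 4,5,6,7,12,13,14,15): 1⊕0⊕0⊕0⊕0⊕0⊕1⊕0 = 0
s8 (pos 8,9,10,11,12,13,14,15): 1⊕0⊕0⊕0⊕0⊕0⊕1⊕0 = 0
Syndrome s8…s1 = 0001 → error at position 1.
Flip position 1: 110100010000010 → 010100010000010
Read data bits from positions 3,5,6,7,9,10,11,12,13,14,15: 00000000010

00000000010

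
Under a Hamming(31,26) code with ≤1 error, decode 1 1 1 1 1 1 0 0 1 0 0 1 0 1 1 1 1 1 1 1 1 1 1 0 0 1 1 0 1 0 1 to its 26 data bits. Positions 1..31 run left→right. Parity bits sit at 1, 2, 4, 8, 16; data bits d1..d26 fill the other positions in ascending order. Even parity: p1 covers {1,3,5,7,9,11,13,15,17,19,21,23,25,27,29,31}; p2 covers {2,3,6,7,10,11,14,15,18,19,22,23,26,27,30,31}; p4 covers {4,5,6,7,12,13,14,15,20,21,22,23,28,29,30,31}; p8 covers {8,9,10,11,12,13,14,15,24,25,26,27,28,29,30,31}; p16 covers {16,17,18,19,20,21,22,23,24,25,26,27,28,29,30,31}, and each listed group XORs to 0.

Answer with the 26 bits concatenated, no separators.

11101001011111111100110101

s1 (pos 1,3,5,7,9,11,13,15,17,19,21,23,25,27,29,31): 1⊕1⊕1⊕0⊕1⊕0⊕0⊕1⊕1⊕1⊕1⊕1⊕0⊕1⊕1⊕1 = 0
s2 (pos 2,3,6,7,10,11,14,15,18,19,22,23,26,27,30,31): 1⊕1⊕1⊕0⊕0⊕0⊕1⊕1⊕1⊕1⊕1⊕1⊕1⊕1⊕0⊕1 = 0
s4 (pos 4,5,6,7,12,13,14,15,20,21,22,23,28,29,30,31): 1⊕1⊕1⊕0⊕1⊕0⊕1⊕1⊕1⊕1⊕1⊕1⊕0⊕1⊕0⊕1 = 0
s8 (pos 8,9,10,11,12,13,14,15,24,25,26,27,28,29,30,31): 0⊕1⊕0⊕0⊕1⊕0⊕1⊕1⊕0⊕0⊕1⊕1⊕0⊕1⊕0⊕1 = 0
s16 (pos 16,17,18,19,20,21,22,23,24,25,26,27,28,29,30,31): 1⊕1⊕1⊕1⊕1⊕1⊕1⊕1⊕0⊕0⊕1⊕1⊕0⊕1⊕0⊕1 = 0
Syndrome s16…s1 = 00000 → no error.
Read data bits from positions 3,5,6,7,9,10,11,12,13,14,15,17,18,19,20,21,22,23,24,25,26,27,28,29,30,31: 11101001011111111100110101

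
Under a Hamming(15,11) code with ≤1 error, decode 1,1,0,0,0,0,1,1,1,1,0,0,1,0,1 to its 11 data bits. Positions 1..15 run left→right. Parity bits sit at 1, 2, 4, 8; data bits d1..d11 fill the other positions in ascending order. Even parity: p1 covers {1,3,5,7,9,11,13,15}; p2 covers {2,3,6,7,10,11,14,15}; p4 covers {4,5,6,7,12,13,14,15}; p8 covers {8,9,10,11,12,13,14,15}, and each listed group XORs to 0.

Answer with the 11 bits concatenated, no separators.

s1 (pos 1,3,5,7,9,11,13,15): 1⊕0⊕0⊕1⊕1⊕0⊕1⊕1 = 1
s2 (pos 2,3,6,7,10,11,14,15): 1⊕0⊕0⊕1⊕1⊕0⊕0⊕1 = 0
s4 (pos 4,5,6,7,12,13,14,15): 0⊕0⊕0⊕1⊕0⊕1⊕0⊕1 = 1
s8 (pos 8,9,10,11,12,13,14,15): 1⊕1⊕1⊕0⊕0⊕1⊕0⊕1 = 1
Syndrome s8…s1 = 1101 → error at position 13.
Flip position 13: 110000111100101 → 110000111100001
Read data bits from positions 3,5,6,7,9,10,11,12,13,14,15: 00011100001

00011100001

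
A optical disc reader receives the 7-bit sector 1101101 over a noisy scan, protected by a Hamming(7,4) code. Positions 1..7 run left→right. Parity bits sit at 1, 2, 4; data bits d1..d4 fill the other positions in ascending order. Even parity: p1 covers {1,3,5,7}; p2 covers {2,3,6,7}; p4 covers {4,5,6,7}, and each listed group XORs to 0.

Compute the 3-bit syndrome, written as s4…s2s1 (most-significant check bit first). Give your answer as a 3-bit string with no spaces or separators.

s1 (pos 1,3,5,7): 1⊕0⊕1⊕1 = 1
s2 (pos 2,3,6,7): 1⊕0⊕0⊕1 = 0
s4 (pos 4,5,6,7): 1⊕1⊕0⊕1 = 1
Syndrome s4…s1 = 101 → error at position 5.

101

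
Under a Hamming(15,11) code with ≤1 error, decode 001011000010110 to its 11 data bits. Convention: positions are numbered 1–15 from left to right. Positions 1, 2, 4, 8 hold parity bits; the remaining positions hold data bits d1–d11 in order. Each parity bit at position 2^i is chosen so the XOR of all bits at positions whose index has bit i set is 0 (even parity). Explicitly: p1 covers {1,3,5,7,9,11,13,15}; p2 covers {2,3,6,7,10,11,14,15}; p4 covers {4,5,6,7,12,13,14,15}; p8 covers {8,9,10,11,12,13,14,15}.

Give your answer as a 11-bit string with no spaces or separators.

s1 (pos 1,3,5,7,9,11,13,15): 0⊕1⊕1⊕0⊕0⊕1⊕1⊕0 = 0
s2 (pos 2,3,6,7,10,11,14,15): 0⊕1⊕1⊕0⊕0⊕1⊕1⊕0 = 0
s4 (pos 4,5,6,7,12,13,14,15): 0⊕1⊕1⊕0⊕0⊕1⊕1⊕0 = 0
s8 (pos 8,9,10,11,12,13,14,15): 0⊕0⊕0⊕1⊕0⊕1⊕1⊕0 = 1
Syndrome s8…s1 = 1000 → error at position 8.
Flip position 8: 001011000010110 → 001011010010110
Read data bits from positions 3,5,6,7,9,10,11,12,13,14,15: 11100010110

11100010110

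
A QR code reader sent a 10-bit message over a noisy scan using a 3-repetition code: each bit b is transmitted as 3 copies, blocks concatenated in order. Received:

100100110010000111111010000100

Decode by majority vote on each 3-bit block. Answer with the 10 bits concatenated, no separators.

0010011000

Block 1 (100): 1 one → 0
Block 2 (100): 1 one → 0
Block 3 (110): 2 ones → 1
Block 4 (010): 1 one → 0
Block 5 (000): 0 ones → 0
Block 6 (111): 3 ones → 1
Block 7 (111): 3 ones → 1
Block 8 (010): 1 one → 0
Block 9 (000): 0 ones → 0
Block 10 (100): 1 one → 0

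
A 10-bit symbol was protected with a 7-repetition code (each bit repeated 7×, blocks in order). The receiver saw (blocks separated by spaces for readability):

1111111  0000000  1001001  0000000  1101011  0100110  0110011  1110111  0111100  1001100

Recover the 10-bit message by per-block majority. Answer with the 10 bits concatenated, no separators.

1000101110

Block 1 (1111111): 7 ones → 1
Block 2 (0000000): 0 ones → 0
Block 3 (1001001): 3 ones → 0
Block 4 (0000000): 0 ones → 0
Block 5 (1101011): 5 ones → 1
Block 6 (0100110): 3 ones → 0
Block 7 (0110011): 4 ones → 1
Block 8 (1110111): 6 ones → 1
Block 9 (0111100): 4 ones → 1
Block 10 (1001100): 3 ones → 0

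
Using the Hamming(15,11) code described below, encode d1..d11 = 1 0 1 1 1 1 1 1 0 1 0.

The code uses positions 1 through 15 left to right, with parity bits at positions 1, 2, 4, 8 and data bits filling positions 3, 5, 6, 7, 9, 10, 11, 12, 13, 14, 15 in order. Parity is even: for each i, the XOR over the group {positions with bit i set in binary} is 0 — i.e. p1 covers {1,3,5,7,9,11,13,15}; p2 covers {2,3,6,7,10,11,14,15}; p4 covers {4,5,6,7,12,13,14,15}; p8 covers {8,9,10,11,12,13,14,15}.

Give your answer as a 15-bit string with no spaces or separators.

Place data at non-parity positions: p1 p2 1 p4 0 1 1 p8 1 1 1 1 0 1 0
p1 (pos 1,3,5,7,9,11,13,15): XOR of data positions = 1⊕0⊕1⊕1⊕1⊕0⊕0 = 0
p2 (pos 2,3,6,7,10,11,14,15): XOR of data positions = 1⊕1⊕1⊕1⊕1⊕1⊕0 = 0
p4 (pos 4,5,6,7,12,13,14,15): XOR of data positions = 0⊕1⊕1⊕1⊕0⊕1⊕0 = 0
p8 (pos 8,9,10,11,12,13,14,15): XOR of data positions = 1⊕1⊕1⊕1⊕0⊕1⊕0 = 1
Codeword: 001001111111010

001001111111010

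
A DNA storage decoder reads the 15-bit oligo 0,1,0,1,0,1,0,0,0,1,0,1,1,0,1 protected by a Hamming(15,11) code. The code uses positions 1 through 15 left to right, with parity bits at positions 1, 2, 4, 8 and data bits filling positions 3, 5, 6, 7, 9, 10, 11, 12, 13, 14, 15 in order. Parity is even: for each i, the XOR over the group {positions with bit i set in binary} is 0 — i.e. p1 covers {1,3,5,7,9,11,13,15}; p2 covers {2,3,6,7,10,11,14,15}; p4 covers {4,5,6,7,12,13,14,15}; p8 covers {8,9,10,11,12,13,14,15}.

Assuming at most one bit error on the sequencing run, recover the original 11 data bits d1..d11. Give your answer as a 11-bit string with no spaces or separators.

s1 (pos 1,3,5,7,9,11,13,15): 0⊕0⊕0⊕0⊕0⊕0⊕1⊕1 = 0
s2 (pos 2,3,6,7,10,11,14,15): 1⊕0⊕1⊕0⊕1⊕0⊕0⊕1 = 0
s4 (pos 4,5,6,7,12,13,14,15): 1⊕0⊕1⊕0⊕1⊕1⊕0⊕1 = 1
s8 (pos 8,9,10,11,12,13,14,15): 0⊕0⊕1⊕0⊕1⊕1⊕0⊕1 = 0
Syndrome s8…s1 = 0100 → error at position 4.
Flip position 4: 010101000101101 → 010001000101101
Read data bits from positions 3,5,6,7,9,10,11,12,13,14,15: 00100101101

00100101101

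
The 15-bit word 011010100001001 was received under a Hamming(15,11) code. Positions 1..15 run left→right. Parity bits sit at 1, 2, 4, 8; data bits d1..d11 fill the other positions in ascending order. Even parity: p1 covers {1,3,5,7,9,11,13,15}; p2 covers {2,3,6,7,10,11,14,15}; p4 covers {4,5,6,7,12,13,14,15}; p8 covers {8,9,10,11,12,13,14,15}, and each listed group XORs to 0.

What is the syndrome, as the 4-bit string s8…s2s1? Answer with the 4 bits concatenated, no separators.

s1 (pos 1,3,5,7,9,11,13,15): 0⊕1⊕1⊕1⊕0⊕0⊕0⊕1 = 0
s2 (pos 2,3,6,7,10,11,14,15): 1⊕1⊕0⊕1⊕0⊕0⊕0⊕1 = 0
s4 (pos 4,5,6,7,12,13,14,15): 0⊕1⊕0⊕1⊕1⊕0⊕0⊕1 = 0
s8 (pos 8,9,10,11,12,13,14,15): 0⊕0⊕0⊕0⊕1⊕0⊕0⊕1 = 0
Syndrome s8…s1 = 0000 → no error.

0000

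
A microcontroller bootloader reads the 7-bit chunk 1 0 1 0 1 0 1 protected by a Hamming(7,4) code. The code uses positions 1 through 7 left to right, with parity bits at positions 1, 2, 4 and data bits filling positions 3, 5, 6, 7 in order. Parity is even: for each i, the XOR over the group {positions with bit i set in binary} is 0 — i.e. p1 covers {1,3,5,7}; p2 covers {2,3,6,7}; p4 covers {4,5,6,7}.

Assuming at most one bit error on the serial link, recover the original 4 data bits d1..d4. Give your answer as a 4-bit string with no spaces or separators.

s1 (pos 1,3,5,7): 1⊕1⊕1⊕1 = 0
s2 (pos 2,3,6,7): 0⊕1⊕0⊕1 = 0
s4 (pos 4,5,6,7): 0⊕1⊕0⊕1 = 0
Syndrome s4…s1 = 000 → no error.
Read data bits from positions 3,5,6,7: 1101

1101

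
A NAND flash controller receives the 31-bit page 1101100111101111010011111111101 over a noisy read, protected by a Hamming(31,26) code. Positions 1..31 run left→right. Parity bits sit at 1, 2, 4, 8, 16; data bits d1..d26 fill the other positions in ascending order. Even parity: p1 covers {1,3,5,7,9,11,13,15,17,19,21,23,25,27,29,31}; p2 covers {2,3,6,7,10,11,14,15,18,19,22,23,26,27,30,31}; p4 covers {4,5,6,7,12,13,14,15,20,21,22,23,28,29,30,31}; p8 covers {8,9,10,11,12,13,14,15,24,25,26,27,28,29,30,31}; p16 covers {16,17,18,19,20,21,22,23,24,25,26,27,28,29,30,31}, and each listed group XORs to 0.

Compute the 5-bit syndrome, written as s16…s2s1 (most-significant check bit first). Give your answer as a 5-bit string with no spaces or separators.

00110

s1 (pos 1,3,5,7,9,11,13,15,17,19,21,23,25,27,29,31): 1⊕0⊕1⊕0⊕1⊕1⊕1⊕1⊕0⊕0⊕1⊕1⊕1⊕1⊕1⊕1 = 0
s2 (pos 2,3,6,7,10,11,14,15,18,19,22,23,26,27,30,31): 1⊕0⊕0⊕0⊕1⊕1⊕1⊕1⊕1⊕0⊕1⊕1⊕1⊕1⊕0⊕1 = 1
s4 (pos 4,5,6,7,12,13,14,15,20,21,22,23,28,29,30,31): 1⊕1⊕0⊕0⊕0⊕1⊕1⊕1⊕0⊕1⊕1⊕1⊕1⊕1⊕0⊕1 = 1
s8 (pos 8,9,10,11,12,13,14,15,24,25,26,27,28,29,30,31): 1⊕1⊕1⊕1⊕0⊕1⊕1⊕1⊕1⊕1⊕1⊕1⊕1⊕1⊕0⊕1 = 0
s16 (pos 16,17,18,19,20,21,22,23,24,25,26,27,28,29,30,31): 1⊕0⊕1⊕0⊕0⊕1⊕1⊕1⊕1⊕1⊕1⊕1⊕1⊕1⊕0⊕1 = 0
Syndrome s16…s1 = 00110 → error at position 6.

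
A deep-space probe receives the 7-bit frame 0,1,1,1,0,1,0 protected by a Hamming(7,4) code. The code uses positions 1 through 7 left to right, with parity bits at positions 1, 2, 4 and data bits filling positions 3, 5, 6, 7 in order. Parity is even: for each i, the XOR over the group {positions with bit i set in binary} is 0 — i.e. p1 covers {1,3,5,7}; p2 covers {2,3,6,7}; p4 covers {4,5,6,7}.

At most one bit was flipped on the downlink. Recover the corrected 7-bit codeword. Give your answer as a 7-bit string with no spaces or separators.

s1 (pos 1,3,5,7): 0⊕1⊕0⊕0 = 1
s2 (pos 2,3,6,7): 1⊕1⊕1⊕0 = 1
s4 (pos 4,5,6,7): 1⊕0⊕1⊕0 = 0
Syndrome s4…s1 = 011 → error at position 3.
Flip position 3: 0111010 → 0101010

0101010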